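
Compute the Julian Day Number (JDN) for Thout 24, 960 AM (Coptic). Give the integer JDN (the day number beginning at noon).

Equivalently 29 September 1243 (proleptic Gregorian).
JDN 2451545 is 1 January 2000 CE (Gregorian); the target day is −276217 days from there, so JDN = 2175328.

2175328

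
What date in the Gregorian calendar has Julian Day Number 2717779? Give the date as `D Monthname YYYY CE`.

4 December 2728 CE

JDN 2451545 is 1 Jan 2000; 2717779 is +266234 days from there.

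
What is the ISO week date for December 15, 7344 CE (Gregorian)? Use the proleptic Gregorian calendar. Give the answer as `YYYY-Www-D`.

The weekday is Tuesday (ISO weekday 2).
That Tuesday belongs to ISO week 51 of ISO year 7344.

7344-W51-2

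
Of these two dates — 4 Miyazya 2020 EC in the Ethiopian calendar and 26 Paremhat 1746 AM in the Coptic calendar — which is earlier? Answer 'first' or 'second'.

first

Converting both to JDN: 2461874 vs 2462596; the smaller is the first.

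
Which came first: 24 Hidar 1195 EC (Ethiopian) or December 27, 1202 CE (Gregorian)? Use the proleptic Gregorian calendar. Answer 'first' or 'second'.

first

The two dates have Julian Day Numbers 2160412 and 2160442 respectively.
Since 2160412 < 2160442, the first date comes first.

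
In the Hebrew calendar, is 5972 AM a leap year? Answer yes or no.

Hebrew year 5972 is year 6 of its 19-year Metonic cycle; leap years are at positions 3, 6, 8, 11, 14, 17, 19, so it is a leap year (13 months).

yes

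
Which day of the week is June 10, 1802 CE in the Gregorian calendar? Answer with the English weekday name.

2379387 ≡ 3 (mod 7); counting from Monday = 0 gives Thursday.

Thursday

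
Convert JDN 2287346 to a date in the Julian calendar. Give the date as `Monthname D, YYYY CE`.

May 31, 1550 CE

JDN 2287346 is 10 June 1550 in the proleptic Gregorian calendar.
In the Julian calendar that day is May 31, 1550 CE.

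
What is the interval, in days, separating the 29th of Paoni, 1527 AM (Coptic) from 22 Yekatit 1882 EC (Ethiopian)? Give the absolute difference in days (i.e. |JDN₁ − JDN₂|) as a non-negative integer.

28728

JDN of the first date = 2382699.
JDN of the second date = 2411427.
|2411427 − 2382699| = 28728.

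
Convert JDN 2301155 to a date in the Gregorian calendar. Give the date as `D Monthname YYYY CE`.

31 March 1588 CE

JDN 2451545 is 1 Jan 2000; 2301155 is −150390 days from there.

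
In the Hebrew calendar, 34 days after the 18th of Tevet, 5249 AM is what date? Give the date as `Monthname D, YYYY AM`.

The starting date is JDN 2264906; 2264906 + 34 = 2264940.
JDN 2264940 corresponds to Shevat 23, 5249 AM.

Shevat 23, 5249 AM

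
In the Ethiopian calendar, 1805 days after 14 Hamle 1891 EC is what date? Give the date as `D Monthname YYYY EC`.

22 Sene 1896 EC

The starting date is JDN 2414856; 2414856 + 1805 = 2416661.
JDN 2416661 corresponds to 22 Sene 1896 EC.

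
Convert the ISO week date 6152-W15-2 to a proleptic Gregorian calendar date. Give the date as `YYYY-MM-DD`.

6152-04-11

ISO week 1 of 6152 is the week containing the first Thursday of 6152.
Week 15, day 2 (Tuesday) lands on 6152-04-11.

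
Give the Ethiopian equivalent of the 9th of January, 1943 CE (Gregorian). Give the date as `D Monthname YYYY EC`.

1 Tir 1935 EC

Julian Day Number of the source date = 2430734.
Converting JDN 2430734 to the Ethiopian calendar gives 1 Tir 1935 EC.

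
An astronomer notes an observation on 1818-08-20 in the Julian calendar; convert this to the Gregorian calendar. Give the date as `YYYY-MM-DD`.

The Julian–Gregorian offset here is 12 days (Julian trailing).
20 August 1818 Julian + 12 days → 1 September 1818 Gregorian.

1818-09-01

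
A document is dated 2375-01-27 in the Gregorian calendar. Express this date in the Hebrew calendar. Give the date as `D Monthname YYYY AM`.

Both dates share Julian Day Number 2588537; in the Hebrew calendar that is 24 Shevat 6135 AM.

24 Shevat 6135 AM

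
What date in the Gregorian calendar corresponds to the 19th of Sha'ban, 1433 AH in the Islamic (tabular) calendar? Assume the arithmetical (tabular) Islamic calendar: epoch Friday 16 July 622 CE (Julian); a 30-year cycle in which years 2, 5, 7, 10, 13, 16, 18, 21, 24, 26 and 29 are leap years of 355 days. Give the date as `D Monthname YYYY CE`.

9 July 2012 CE

Julian Day Number of the source date = 2456118.
Converting JDN 2456118 to the Gregorian calendar gives 9 July 2012 CE.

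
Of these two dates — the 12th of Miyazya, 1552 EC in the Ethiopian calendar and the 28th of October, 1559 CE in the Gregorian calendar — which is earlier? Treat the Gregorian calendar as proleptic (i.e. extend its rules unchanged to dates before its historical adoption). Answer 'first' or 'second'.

Converting both to JDN: 2290945 vs 2290773; the smaller is the second.

second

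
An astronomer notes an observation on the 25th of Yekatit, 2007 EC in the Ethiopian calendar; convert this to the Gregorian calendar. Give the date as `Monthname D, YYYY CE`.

Both dates share Julian Day Number 2457086; in the Gregorian calendar that is 4 March 2015 CE.

March 4, 2015 CE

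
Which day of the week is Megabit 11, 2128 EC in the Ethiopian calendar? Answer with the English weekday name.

In the Gregorian calendar this is 21 March 2136 (JDN 2501298).
Since JDN mod 7 = 2 (0 = Monday), the day is Wednesday.

Wednesday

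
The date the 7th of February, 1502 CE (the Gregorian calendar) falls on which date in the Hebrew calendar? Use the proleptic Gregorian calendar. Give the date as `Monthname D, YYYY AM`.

Both dates share Julian Day Number 2269691; in the Hebrew calendar that is 19 Shevat 5262 AM.

Shevat 19, 5262 AM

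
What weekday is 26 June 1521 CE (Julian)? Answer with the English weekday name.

Equivalently 6 July 1521 Gregorian, JDN 2276780.
Since JDN mod 7 = 2 (0 = Monday), the day is Wednesday.

Wednesday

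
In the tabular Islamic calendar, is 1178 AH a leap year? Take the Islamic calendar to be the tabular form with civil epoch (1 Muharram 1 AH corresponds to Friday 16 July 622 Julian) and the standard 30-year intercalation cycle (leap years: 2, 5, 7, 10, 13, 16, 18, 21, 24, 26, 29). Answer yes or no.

Year 1178 AH is year 8 of its 30-year cycle; leap positions are 2, 5, 7, 10, 13, 16, 18, 21, 24, 26, 29, so it is a common year (354 days).

no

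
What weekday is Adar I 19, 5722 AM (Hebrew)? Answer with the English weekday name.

Friday

Equivalently 23 February 1962 Gregorian, JDN 2437719.
JDN 2437719 mod 7 = 4, and JDN 0 was a Monday, so this is a Friday.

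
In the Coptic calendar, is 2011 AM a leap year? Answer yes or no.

yes

2011 mod 4 = 3; in the Coptic calendar a year is leap when year mod 4 = 3, so it is a leap year.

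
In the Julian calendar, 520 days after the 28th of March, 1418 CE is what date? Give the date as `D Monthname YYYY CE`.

30 August 1419 CE

The starting date is JDN 2239069; 2239069 + 520 = 2239589.
JDN 2239589 corresponds to 30 August 1419 CE.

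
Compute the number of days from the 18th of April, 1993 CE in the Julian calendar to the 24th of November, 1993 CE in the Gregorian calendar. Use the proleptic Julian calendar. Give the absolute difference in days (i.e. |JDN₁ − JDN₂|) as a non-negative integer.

207

First date → JDN 2449109; second date → JDN 2449316.
The interval is |2449109 − 2449316| = 207 days.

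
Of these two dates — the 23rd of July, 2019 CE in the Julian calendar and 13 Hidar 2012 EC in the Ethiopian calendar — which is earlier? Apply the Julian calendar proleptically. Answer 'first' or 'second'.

first

The two dates have Julian Day Numbers 2458701 and 2458811 respectively.
Since 2458701 < 2458811, the first date comes first.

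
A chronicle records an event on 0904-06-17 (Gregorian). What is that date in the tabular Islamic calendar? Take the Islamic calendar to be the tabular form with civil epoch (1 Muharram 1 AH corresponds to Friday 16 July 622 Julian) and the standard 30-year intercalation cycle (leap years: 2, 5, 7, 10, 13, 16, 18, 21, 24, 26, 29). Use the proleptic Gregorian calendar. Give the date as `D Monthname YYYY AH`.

Both dates share Julian Day Number 2051407; in the tabular Islamic calendar that is 25 Rajab 291 AH.

25 Rajab 291 AH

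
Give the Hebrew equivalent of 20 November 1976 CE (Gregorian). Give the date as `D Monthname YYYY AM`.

27 Cheshvan 5737 AM

Both dates share Julian Day Number 2443103; in the Hebrew calendar that is 27 Cheshvan 5737 AM.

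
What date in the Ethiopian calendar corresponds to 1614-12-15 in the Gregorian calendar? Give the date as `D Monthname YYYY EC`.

9 Tahsas 1607 EC

Both dates share Julian Day Number 2310910; in the Ethiopian calendar that is 9 Tahsas 1607 EC.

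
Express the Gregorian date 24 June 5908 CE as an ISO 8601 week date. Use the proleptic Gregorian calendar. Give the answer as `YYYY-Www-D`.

The weekday is Wednesday (ISO weekday 3).
That Wednesday belongs to ISO week 26 of ISO year 5908.

5908-W26-3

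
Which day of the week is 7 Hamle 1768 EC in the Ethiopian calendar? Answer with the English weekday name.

This is JDN 2369924 (12 July 1776 Gregorian).
JDN 2369924 mod 7 = 4, and JDN 0 was a Monday, so this is a Friday.

Friday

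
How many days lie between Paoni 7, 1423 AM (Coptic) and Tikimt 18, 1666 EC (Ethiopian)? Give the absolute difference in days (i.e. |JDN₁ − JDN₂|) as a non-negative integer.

First date → JDN 2344691; second date → JDN 2332409.
The interval is |2344691 − 2332409| = 12282 days.

12282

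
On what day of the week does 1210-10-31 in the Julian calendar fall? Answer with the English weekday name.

Sunday

Equivalently 7 November 1210 Gregorian, JDN 2163314.
JDN 2163314 mod 7 = 6, and JDN 0 was a Monday, so this is a Sunday.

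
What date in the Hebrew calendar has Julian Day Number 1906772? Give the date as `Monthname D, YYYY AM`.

JDN 1906772 is 18 June 508 in the proleptic Gregorian calendar.
In the Hebrew calendar that day is Tammuz 2, 4268 AM.

Tammuz 2, 4268 AM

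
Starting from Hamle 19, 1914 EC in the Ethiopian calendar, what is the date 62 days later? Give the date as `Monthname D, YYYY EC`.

Counting 62 days forward from JDN 2423262 reaches JDN 2423324, which is Meskerem 16, 1915 EC.

Meskerem 16, 1915 EC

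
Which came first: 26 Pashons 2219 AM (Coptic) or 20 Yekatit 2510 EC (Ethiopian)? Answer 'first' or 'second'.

First date → JDN 2635419; second date → JDN 2640802.
JDN 2635419 < JDN 2640802, so the first date is earlier.

first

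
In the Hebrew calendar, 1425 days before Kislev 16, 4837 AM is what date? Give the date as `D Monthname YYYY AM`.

Counting 1425 days back from JDN 2114386 reaches JDN 2112961, which is 8 Tevet 4833 AM.

8 Tevet 4833 AM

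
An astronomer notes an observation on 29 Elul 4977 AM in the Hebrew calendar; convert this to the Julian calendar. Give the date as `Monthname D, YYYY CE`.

September 3, 1217 CE

The source date corresponds to 10 September 1217 in the proleptic Gregorian calendar (JDN 2165813).
That day falls on 3 September 1217 CE in the Julian calendar.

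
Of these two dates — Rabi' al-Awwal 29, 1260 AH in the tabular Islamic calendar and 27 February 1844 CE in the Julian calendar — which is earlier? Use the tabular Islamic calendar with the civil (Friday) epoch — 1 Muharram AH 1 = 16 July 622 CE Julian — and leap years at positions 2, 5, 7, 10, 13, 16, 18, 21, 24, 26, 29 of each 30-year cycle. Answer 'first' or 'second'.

second

First date → JDN 2394675; second date → JDN 2394636.
JDN 2394636 < JDN 2394675, so the second date is earlier.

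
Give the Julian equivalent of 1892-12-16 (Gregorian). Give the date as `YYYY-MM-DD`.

For dates in this range the Gregorian date is 12 days ahead of the Julian.
16 December 1892 Gregorian − 12 days → 4 December 1892 Julian.

1892-12-04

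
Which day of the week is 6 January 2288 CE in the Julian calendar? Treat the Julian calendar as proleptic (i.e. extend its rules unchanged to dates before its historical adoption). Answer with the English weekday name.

Saturday

This is JDN 2556755 (21 January 2288 Gregorian).
2556755 ≡ 5 (mod 7); counting from Monday = 0 gives Saturday.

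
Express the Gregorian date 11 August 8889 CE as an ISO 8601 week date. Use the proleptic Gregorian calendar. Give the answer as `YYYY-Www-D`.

8889-W32-4

The weekday is Thursday (ISO weekday 4).
That Thursday belongs to ISO week 32 of ISO year 8889.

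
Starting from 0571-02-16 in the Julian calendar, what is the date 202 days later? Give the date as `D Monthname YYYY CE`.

6 September 571 CE

Counting 202 days forward from JDN 1929662 reaches JDN 1929864, which is 6 September 571 CE.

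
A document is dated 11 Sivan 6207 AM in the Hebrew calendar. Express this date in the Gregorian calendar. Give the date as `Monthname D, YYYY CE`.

Both dates share Julian Day Number 2614955; in the Gregorian calendar that is 27 May 2447 CE.

May 27, 2447 CE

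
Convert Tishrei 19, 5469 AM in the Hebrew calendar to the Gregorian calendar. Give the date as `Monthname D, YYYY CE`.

Julian Day Number of the source date = 2345170.
Converting JDN 2345170 to the Gregorian calendar gives 3 October 1708 CE.

October 3, 1708 CE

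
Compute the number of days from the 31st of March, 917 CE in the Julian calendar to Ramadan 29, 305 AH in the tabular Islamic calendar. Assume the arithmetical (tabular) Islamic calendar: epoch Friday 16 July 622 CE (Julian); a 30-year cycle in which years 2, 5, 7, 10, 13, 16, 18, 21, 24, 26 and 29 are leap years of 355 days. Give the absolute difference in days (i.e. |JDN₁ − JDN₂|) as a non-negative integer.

349

First date → JDN 2056082; second date → JDN 2056431.
The interval is |2056082 − 2056431| = 349 days.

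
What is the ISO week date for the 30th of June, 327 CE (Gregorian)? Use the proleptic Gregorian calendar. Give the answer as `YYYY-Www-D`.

0327-W26-4

The weekday is Thursday (ISO weekday 4).
That Thursday belongs to ISO week 26 of ISO year 327.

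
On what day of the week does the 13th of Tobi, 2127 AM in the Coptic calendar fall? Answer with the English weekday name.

This is JDN 2601683 (24 January 2411 Gregorian).
JDN 2601683 mod 7 = 0, and JDN 0 was a Monday, so this is a Monday.

Monday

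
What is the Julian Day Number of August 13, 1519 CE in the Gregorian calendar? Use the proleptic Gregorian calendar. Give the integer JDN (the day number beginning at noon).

2276087

JDN 2299161 is 15 October 1582 CE (Gregorian); the target day is −23074 days from there, so JDN = 2276087.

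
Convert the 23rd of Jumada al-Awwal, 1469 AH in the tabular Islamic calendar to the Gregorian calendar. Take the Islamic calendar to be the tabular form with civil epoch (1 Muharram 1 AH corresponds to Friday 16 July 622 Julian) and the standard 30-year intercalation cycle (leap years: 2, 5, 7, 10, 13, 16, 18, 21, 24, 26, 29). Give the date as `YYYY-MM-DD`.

2047-03-20

Julian Day Number of the source date = 2468790.
Converting JDN 2468790 to the Gregorian calendar gives 20 March 2047 CE.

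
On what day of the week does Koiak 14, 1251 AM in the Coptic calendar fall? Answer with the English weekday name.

Thursday

This is JDN 2281695 (20 December 1534 Gregorian).
Since JDN mod 7 = 3 (0 = Monday), the day is Thursday.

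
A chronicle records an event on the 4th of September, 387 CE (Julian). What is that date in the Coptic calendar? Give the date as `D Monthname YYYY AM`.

Julian Day Number of the source date = 1862656.
Converting JDN 1862656 to the Coptic calendar gives 6 Thout 104 AM.

6 Thout 104 AM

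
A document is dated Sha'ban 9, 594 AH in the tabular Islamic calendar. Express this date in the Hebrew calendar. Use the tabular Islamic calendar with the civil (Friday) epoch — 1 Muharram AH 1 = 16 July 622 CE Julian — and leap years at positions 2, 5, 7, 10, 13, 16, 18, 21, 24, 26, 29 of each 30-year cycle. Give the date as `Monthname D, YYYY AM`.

The source date corresponds to 23 June 1198 in the proleptic Gregorian calendar (JDN 2158794).
That day falls on 10 Tammuz 4958 AM in the Hebrew calendar.

Tammuz 10, 4958 AM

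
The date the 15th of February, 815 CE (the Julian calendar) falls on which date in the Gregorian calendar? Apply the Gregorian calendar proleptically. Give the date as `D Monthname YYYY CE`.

At this point the Julian calendar is 4 days behind the Gregorian.
15 February 815 Julian + 4 days → 19 February 815 Gregorian.

19 February 815 CE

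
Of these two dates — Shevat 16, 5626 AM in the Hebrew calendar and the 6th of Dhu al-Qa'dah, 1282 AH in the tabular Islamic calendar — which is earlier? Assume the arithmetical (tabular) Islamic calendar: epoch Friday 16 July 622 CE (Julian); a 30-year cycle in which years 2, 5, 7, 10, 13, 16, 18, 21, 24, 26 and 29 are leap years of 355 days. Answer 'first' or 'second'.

first

Converting both to JDN: 2402634 vs 2402684; the smaller is the first.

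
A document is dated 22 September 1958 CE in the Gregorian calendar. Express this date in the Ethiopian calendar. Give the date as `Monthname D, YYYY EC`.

Meskerem 12, 1951 EC

Both dates share Julian Day Number 2436469; in the Ethiopian calendar that is 12 Meskerem 1951 EC.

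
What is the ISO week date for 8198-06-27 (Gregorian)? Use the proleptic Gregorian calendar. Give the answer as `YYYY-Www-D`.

The weekday is Wednesday (ISO weekday 3).
That Wednesday belongs to ISO week 26 of ISO year 8198.

8198-W26-3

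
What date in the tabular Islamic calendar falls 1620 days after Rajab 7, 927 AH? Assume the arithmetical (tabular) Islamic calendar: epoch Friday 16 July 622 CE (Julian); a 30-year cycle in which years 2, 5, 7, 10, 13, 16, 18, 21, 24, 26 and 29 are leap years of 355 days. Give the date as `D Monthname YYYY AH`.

Counting 1620 days forward from JDN 2276767 reaches JDN 2278387, which is 3 Safar 932 AH.

3 Safar 932 AH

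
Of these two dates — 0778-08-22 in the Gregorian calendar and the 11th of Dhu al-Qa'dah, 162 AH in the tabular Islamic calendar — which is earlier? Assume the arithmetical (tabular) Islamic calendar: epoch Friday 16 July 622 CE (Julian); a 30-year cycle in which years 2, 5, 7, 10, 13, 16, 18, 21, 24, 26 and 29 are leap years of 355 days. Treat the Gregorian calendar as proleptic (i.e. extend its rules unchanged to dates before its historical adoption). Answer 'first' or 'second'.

first

The two dates have Julian Day Numbers 2005452 and 2005798 respectively.
Since 2005452 < 2005798, the first date comes first.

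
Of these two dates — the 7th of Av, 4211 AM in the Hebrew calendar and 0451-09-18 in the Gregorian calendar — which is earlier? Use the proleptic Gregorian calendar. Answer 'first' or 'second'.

Converting both to JDN: 1885988 vs 1886045; the smaller is the first.

first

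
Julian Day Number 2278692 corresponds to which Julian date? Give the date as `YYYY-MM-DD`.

1526-09-20

The proleptic Gregorian equivalent of JDN 2278692 is 30 September 1526.
In the Julian calendar that day is 1526-09-20.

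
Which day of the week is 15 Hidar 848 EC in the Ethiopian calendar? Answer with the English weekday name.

Tuesday

In the proleptic Gregorian calendar this is 16 November 855 (JDN 2033662).
JDN 2033662 mod 7 = 1, and JDN 0 was a Monday, so this is a Tuesday.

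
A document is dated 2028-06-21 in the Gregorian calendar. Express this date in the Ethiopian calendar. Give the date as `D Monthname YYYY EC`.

14 Sene 2020 EC

Julian Day Number of the source date = 2461944.
Converting JDN 2461944 to the Ethiopian calendar gives 14 Sene 2020 EC.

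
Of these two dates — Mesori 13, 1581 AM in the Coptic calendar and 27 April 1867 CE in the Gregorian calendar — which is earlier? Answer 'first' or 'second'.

first

First date → JDN 2402467; second date → JDN 2403084.
JDN 2402467 < JDN 2403084, so the first date is earlier.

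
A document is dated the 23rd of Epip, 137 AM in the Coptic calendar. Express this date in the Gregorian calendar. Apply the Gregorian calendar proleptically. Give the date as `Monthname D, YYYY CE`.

Both dates share Julian Day Number 1875026; in the Gregorian calendar that is 18 July 421 CE.

July 18, 421 CE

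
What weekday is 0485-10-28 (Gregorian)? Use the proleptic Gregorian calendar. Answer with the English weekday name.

Sunday

1898504 ≡ 6 (mod 7); counting from Monday = 0 gives Sunday.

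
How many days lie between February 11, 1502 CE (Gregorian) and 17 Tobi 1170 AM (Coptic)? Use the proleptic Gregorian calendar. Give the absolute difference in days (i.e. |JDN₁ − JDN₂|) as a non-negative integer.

17552

First date → JDN 2269695; second date → JDN 2252143.
The interval is |2269695 − 2252143| = 17552 days.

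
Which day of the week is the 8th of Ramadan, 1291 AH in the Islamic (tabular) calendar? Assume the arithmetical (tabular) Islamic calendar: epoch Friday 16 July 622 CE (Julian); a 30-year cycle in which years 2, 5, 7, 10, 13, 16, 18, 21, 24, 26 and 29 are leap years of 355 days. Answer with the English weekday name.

Equivalently 19 October 1874 Gregorian, JDN 2405816.
2405816 ≡ 0 (mod 7); counting from Monday = 0 gives Monday.

Monday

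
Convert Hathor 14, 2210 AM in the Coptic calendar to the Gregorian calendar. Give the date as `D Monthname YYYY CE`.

26 November 2493 CE

Both dates share Julian Day Number 2631940; in the Gregorian calendar that is 26 November 2493 CE.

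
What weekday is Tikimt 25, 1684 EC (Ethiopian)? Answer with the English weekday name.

Friday

Equivalently 2 November 1691 Gregorian, JDN 2338991.
Since JDN mod 7 = 4 (0 = Monday), the day is Friday.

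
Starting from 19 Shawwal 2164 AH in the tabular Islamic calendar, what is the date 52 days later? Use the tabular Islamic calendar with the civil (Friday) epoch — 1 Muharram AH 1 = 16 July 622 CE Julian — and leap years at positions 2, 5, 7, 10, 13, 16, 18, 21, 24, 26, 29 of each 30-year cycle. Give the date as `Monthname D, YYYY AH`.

Dhu al-Hijjah 12, 2164 AH

The starting date is JDN 2715219; 2715219 + 52 = 2715271.
JDN 2715271 corresponds to Dhu al-Hijjah 12, 2164 AH.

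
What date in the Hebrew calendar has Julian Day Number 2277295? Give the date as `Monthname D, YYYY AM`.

The proleptic Gregorian equivalent of JDN 2277295 is 3 December 1522.
In the Hebrew calendar that day is Kislev 4, 5283 AM.

Kislev 4, 5283 AM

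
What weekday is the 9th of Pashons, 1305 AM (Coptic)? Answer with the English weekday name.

Sunday

In the Gregorian calendar this is 14 May 1589 (JDN 2301564).
Since JDN mod 7 = 6 (0 = Monday), the day is Sunday.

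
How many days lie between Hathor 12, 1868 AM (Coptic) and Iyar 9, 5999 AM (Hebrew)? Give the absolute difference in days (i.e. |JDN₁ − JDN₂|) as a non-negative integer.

31948

JDN of the first date = 2507023.
JDN of the second date = 2538971.
|2538971 − 2507023| = 31948.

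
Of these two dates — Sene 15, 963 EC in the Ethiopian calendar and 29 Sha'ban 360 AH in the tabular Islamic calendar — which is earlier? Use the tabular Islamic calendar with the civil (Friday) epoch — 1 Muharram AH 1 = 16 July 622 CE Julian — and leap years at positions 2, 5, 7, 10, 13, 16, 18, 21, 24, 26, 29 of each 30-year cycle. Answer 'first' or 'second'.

First date → JDN 2075875; second date → JDN 2075893.
JDN 2075875 < JDN 2075893, so the first date is earlier.

first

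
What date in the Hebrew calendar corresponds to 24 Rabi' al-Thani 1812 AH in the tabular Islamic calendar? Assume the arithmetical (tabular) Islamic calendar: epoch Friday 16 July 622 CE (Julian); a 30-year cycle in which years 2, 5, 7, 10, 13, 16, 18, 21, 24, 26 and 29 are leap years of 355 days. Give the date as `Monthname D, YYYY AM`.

Both dates share Julian Day Number 2590310; in the Hebrew calendar that is 24 Kislev 6140 AM.

Kislev 24, 6140 AM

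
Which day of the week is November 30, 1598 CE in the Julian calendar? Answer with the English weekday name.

Thursday

Equivalently 10 December 1598 Gregorian, JDN 2305061.
JDN 2305061 mod 7 = 3, and JDN 0 was a Monday, so this is a Thursday.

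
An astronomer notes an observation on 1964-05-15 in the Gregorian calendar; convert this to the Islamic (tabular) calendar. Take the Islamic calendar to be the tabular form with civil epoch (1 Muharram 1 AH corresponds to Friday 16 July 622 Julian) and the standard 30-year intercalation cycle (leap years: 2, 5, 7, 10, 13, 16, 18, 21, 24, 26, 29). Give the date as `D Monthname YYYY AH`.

Julian Day Number of the source date = 2438531.
Converting JDN 2438531 to the tabular Islamic calendar gives 3 Muharram 1384 AH.

3 Muharram 1384 AH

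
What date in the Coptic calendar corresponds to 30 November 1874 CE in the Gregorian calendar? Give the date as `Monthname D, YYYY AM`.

Hathor 22, 1591 AM

Both dates share Julian Day Number 2405858; in the Coptic calendar that is 22 Hathor 1591 AM.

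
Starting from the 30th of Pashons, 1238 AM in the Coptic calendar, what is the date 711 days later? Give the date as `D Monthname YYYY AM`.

Counting 711 days forward from JDN 2277113 reaches JDN 2277824, which is 10 Pashons 1240 AM.

10 Pashons 1240 AM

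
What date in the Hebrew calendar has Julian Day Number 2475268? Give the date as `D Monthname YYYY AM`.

4 Tevet 5825 AM

JDN 2475268 is 13 December 2064 in the Gregorian calendar.
In the Hebrew calendar that day is 4 Tevet 5825 AM.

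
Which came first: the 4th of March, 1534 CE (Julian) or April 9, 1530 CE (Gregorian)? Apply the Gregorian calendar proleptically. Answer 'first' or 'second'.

second

Converting both to JDN: 2281414 vs 2279979; the smaller is the second.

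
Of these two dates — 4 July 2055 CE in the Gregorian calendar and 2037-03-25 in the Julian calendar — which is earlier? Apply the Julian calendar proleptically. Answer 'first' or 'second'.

second

Converting both to JDN: 2471818 vs 2465156; the smaller is the second.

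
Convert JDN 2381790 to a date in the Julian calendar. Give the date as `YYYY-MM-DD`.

1808-12-26

JDN 2381790 is 7 January 1809 in the Gregorian calendar.
In the Julian calendar that day is 1808-12-26.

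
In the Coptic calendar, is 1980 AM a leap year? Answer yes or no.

1980 mod 4 = 0; in the Coptic calendar a year is leap when year mod 4 = 3, so it is a common year.

no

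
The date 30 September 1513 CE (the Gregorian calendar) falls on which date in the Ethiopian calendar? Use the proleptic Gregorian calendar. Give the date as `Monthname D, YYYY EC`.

Julian Day Number of the source date = 2273944.
Converting JDN 2273944 to the Ethiopian calendar gives 23 Meskerem 1506 EC.

Meskerem 23, 1506 EC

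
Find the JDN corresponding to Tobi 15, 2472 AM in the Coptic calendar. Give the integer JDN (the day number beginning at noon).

In the Gregorian calendar the same day is 30 January 2756.
JDN 2451545 is 1 January 2000 CE (Gregorian); the target day is +276152 days from there, so JDN = 2727697.

2727697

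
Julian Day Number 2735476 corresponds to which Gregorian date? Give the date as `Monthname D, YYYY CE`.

May 18, 2777 CE

Counting from JDN 2299161 = 15 Oct 1582 gives an offset of 436315 days.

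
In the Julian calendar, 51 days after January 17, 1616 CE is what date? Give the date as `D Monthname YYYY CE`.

Counting 51 days forward from JDN 2311318 reaches JDN 2311369, which is 8 March 1616 CE.

8 March 1616 CE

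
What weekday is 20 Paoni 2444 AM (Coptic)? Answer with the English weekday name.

Tuesday

This is JDN 2717625 (3 July 2728 Gregorian).
JDN 2717625 mod 7 = 1, and JDN 0 was a Monday, so this is a Tuesday.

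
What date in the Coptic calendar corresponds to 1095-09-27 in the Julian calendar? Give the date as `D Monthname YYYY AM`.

29 Thout 812 AM

The source date corresponds to 3 October 1095 in the proleptic Gregorian calendar (JDN 2121276).
That day falls on 29 Thout 812 AM in the Coptic calendar.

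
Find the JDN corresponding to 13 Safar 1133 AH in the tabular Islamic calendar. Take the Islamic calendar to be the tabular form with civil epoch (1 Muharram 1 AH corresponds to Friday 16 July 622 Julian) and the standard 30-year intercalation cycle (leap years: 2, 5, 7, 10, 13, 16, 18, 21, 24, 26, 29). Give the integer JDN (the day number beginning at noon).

2349625

Equivalently 14 December 1720 (Gregorian).
JDN 2299161 is 15 October 1582 CE (Gregorian); the target day is +50464 days from there, so JDN = 2349625.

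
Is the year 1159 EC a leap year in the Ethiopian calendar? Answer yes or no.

yes

1159 mod 4 = 3; in the Ethiopian calendar a year is leap when year mod 4 = 3, so it is a leap year.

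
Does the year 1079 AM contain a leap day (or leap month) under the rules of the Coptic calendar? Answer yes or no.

yes

1079 mod 4 = 3; in the Coptic calendar a year is leap when year mod 4 = 3, so it is a leap year.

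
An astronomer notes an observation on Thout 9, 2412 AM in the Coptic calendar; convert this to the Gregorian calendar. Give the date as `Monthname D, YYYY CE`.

September 25, 2695 CE

Julian Day Number of the source date = 2705656.
Converting JDN 2705656 to the Gregorian calendar gives 25 September 2695 CE.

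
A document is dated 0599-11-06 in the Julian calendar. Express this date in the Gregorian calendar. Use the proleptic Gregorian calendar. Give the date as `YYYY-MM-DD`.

0599-11-08

For dates in this range the Gregorian date is 2 days ahead of the Julian.
6 November 599 Julian + 2 days → 8 November 599 Gregorian.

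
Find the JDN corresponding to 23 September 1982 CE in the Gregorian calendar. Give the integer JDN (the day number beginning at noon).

2445236

JDN 2400001 is 17 November 1858 CE (Gregorian), MJD 0; the target day is +45235 days from there, so JDN = 2445236.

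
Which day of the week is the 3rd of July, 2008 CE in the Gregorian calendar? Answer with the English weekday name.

JDN 2454651 mod 7 = 3, and JDN 0 was a Monday, so this is a Thursday.

Thursday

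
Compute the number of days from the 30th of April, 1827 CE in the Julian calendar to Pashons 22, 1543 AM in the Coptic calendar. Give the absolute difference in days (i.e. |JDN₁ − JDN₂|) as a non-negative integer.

17

First date → JDN 2388489; second date → JDN 2388506.
The interval is |2388489 − 2388506| = 17 days.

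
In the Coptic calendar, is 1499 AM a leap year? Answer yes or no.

yes

1499 mod 4 = 3; in the Coptic calendar a year is leap when year mod 4 = 3, so it is a leap year.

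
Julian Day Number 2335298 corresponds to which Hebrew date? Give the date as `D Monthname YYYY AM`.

The Gregorian equivalent of JDN 2335298 is 22 September 1681.
In the Hebrew calendar that day is 10 Tishrei 5442 AM.

10 Tishrei 5442 AM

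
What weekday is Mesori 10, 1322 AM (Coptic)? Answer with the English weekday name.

Sunday

Equivalently 13 August 1606 Gregorian, JDN 2307864.
JDN 2307864 mod 7 = 6, and JDN 0 was a Monday, so this is a Sunday.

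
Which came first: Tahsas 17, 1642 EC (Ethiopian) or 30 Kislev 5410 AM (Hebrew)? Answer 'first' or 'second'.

second

Converting both to JDN: 2323702 vs 2323683; the smaller is the second.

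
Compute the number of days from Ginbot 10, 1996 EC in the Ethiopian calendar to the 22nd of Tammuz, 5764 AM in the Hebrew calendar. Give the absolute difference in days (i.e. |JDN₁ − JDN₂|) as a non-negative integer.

JDN of the first date = 2453144.
JDN of the second date = 2453198.
|2453198 − 2453144| = 54.

54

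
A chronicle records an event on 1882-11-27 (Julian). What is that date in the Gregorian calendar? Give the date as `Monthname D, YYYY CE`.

December 9, 1882 CE

At this point the Julian calendar is 12 days behind the Gregorian.
27 November 1882 Julian + 12 days → 9 December 1882 Gregorian.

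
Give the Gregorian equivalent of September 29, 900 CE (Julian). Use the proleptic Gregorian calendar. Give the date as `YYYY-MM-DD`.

0900-10-04

At this point the Julian calendar is 5 days behind the Gregorian.
29 September 900 Julian + 5 days → 4 October 900 Gregorian.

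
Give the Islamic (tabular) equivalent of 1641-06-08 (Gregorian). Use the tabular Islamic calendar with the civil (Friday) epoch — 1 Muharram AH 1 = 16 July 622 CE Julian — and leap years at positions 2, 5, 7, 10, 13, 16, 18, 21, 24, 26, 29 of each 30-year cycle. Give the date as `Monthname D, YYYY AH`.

Safar 28, 1051 AH

Julian Day Number of the source date = 2320582.
Converting JDN 2320582 to the tabular Islamic calendar gives 28 Safar 1051 AH.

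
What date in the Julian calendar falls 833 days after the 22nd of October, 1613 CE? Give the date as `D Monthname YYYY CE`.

2 February 1616 CE

JDN of the 22nd of October, 1613 CE = 2310501.
2310501 + 833 = 2311334.
JDN 2311334 in the Julian calendar is 2 February 1616 CE.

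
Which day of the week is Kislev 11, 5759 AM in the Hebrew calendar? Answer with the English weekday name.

In the Gregorian calendar this is 30 November 1998 (JDN 2451148).
JDN 2451148 mod 7 = 0, and JDN 0 was a Monday, so this is a Monday.

Monday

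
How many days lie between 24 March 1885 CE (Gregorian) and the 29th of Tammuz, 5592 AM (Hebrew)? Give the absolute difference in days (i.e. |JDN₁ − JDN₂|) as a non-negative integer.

First date → JDN 2409625; second date → JDN 2390392.
The interval is |2409625 − 2390392| = 19233 days.

19233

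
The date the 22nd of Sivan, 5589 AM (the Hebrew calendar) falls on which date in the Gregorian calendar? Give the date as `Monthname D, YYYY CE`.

Julian Day Number of the source date = 2389262.
Converting JDN 2389262 to the Gregorian calendar gives 23 June 1829 CE.

June 23, 1829 CE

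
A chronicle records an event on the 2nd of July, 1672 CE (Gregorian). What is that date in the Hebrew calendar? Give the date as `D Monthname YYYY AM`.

7 Tammuz 5432 AM

Julian Day Number of the source date = 2331929.
Converting JDN 2331929 to the Hebrew calendar gives 7 Tammuz 5432 AM.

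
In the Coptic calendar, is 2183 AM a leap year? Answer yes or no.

2183 mod 4 = 3; in the Coptic calendar a year is leap when year mod 4 = 3, so it is a leap year.

yes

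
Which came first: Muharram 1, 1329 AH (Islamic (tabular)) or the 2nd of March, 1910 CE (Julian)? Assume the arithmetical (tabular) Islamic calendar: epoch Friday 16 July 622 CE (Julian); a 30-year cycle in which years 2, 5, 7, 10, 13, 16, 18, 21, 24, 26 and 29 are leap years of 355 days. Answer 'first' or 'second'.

The two dates have Julian Day Numbers 2419039 and 2418746 respectively.
Since 2418746 < 2419039, the second date comes first.

second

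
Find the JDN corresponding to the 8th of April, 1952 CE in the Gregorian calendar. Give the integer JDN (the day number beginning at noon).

2434111

JDN 2451545 is 1 January 2000 CE (Gregorian); the target day is −17434 days from there, so JDN = 2434111.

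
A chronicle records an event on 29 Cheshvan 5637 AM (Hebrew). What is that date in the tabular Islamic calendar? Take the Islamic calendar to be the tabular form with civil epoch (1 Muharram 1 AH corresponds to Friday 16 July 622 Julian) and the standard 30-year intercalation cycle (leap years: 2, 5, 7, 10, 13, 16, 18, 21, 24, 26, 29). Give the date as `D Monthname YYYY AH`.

Both dates share Julian Day Number 2406575; in the tabular Islamic calendar that is 28 Shawwal 1293 AH.

28 Shawwal 1293 AH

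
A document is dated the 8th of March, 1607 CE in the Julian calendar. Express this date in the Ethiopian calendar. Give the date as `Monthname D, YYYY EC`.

Megabit 12, 1599 EC

Both dates share Julian Day Number 2308081; in the Ethiopian calendar that is 12 Megabit 1599 EC.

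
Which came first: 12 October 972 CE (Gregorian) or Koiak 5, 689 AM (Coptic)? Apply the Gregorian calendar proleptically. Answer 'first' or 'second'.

first

Converting both to JDN: 2076361 vs 2076416; the smaller is the first.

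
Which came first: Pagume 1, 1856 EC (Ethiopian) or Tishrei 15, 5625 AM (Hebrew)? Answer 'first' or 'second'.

first

The two dates have Julian Day Numbers 2402120 and 2402160 respectively.
Since 2402120 < 2402160, the first date comes first.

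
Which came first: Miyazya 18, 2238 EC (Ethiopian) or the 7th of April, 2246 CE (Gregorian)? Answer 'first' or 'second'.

second

The two dates have Julian Day Numbers 2541512 and 2541491 respectively.
Since 2541491 < 2541512, the second date comes first.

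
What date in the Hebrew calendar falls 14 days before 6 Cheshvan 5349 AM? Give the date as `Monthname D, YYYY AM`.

JDN of 6 Cheshvan 5349 AM = 2301365.
2301365 − 14 = 2301351.
JDN 2301351 in the Hebrew calendar is Tishrei 22, 5349 AM.

Tishrei 22, 5349 AM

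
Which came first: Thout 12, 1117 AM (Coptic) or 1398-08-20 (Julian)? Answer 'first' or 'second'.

second

The two dates have Julian Day Numbers 2232660 and 2231909 respectively.
Since 2231909 < 2232660, the second date comes first.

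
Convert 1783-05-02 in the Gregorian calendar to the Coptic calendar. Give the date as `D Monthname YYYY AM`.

Julian Day Number of the source date = 2372409.
Converting JDN 2372409 to the Coptic calendar gives 26 Parmouti 1499 AM.

26 Parmouti 1499 AM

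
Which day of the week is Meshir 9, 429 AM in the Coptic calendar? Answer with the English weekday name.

In the proleptic Gregorian calendar this is 7 February 713 (JDN 1981515).
1981515 ≡ 4 (mod 7); counting from Monday = 0 gives Friday.

Friday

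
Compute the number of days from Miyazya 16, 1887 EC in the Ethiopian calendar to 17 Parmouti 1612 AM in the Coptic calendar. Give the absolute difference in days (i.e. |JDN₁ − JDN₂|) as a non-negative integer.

JDN of the first date = 2413307.
JDN of the second date = 2413674.
|2413674 − 2413307| = 367.

367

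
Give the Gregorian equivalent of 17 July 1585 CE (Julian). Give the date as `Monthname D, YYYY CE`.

July 27, 1585 CE

For dates in this range the Gregorian date is 10 days ahead of the Julian.
17 July 1585 Julian + 10 days → 27 July 1585 Gregorian.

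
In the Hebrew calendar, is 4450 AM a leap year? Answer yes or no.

Hebrew year 4450 is year 4 of its 19-year Metonic cycle; leap years are at positions 3, 6, 8, 11, 14, 17, 19, so it is a common year (12 months).

no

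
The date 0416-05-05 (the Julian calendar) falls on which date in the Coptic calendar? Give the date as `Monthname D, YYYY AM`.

Pashons 10, 132 AM

The source date corresponds to 6 May 416 in the proleptic Gregorian calendar (JDN 1873127).
That day falls on 10 Pashons 132 AM in the Coptic calendar.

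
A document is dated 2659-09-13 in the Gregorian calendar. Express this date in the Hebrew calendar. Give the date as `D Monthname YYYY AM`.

4 Tishrei 6420 AM

Julian Day Number of the source date = 2692495.
Converting JDN 2692495 to the Hebrew calendar gives 4 Tishrei 6420 AM.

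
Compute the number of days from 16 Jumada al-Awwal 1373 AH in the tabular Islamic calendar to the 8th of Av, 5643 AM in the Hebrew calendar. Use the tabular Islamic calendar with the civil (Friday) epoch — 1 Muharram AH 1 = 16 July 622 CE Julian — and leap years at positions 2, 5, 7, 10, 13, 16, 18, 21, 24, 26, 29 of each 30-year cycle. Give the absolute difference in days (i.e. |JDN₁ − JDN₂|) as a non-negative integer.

JDN of the first date = 2434764.
JDN of the second date = 2409034.
|2409034 − 2434764| = 25730.

25730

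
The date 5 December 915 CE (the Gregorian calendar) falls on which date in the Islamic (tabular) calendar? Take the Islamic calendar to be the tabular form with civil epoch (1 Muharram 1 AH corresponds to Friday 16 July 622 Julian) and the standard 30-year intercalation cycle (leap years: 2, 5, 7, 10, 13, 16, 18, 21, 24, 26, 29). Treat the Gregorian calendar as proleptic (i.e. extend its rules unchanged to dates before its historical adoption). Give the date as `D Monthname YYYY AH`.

Both dates share Julian Day Number 2055595; in the tabular Islamic calendar that is 19 Jumada al-Awwal 303 AH.

19 Jumada al-Awwal 303 AH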